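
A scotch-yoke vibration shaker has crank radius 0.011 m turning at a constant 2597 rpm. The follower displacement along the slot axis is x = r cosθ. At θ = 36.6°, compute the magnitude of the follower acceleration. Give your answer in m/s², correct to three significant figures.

653

ω = 272 rad/s (from 2597 rpm).
x = r cosθ ⇒ ẍ = −rω² cosθ (ω constant).
|a| = rω²|cosθ| = 0.011·(272)²·|cos 36.6°| = 653.15 m/s².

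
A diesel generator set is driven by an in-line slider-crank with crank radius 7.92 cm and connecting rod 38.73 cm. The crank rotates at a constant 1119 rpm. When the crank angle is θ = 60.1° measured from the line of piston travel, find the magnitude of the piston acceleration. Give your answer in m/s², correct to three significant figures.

ω = 2π·1119/60 = 117.2 rad/s
x(θ) = r cosθ + √(L² − r² sin²θ); with ω constant, a = ω²·d²x/dθ².
d²x/dθ² = −r cosθ − r²(cos2θ)/√u − r⁴ sin²2θ/(4u^{3/2}),  u = L² − r² sin²θ = 0.145287 m².
Substituting r = 0.0792 m, L = 0.3873 m, θ = 60.1°: d²x/dθ² = -0.031335 m.
a = ω²·d²x/dθ² = (117.2)²·(-0.031335) = -430.28 m/s²;  |a| = 430.28 m/s².

430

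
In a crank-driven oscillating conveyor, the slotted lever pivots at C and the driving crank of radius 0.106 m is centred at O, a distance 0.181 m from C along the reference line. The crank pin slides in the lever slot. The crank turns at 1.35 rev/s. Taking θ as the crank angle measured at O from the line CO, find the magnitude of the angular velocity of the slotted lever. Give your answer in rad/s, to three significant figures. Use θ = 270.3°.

2.18

ω = 8.482 rad/s (from 1.35 rev/s).
Crank pin A relative to C: A = (d + r cosθ, r sinθ); lever angle φ = atan2(r sinθ, d + r cosθ).
Differentiating tanφ: φ̇ = rω(d cosθ + r)/(d² + r² + 2dr cosθ).
d² + r² + 2dr cosθ = |CA|² = 0.0441979 m²;  d cosθ + r = +0.10695 m.
|ω_lever| = |0.106·8.482·+0.10695| / 0.0441979 = 2.1757 rad/s.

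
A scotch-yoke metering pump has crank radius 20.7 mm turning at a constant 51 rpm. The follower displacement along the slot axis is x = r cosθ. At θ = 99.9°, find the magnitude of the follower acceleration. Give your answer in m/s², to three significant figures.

0.102

ω = 5.341 rad/s (from 51 rpm).
x = r cosθ ⇒ ẍ = −rω² cosθ (ω constant).
|a| = rω²|cosθ| = 0.0207·(5.341)²·|cos 99.9°| = 0.10151 m/s².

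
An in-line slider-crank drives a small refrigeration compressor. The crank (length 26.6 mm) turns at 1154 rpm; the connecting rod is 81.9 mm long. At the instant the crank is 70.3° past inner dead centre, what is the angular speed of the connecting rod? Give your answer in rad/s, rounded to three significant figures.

ω = 120.8 rad/s (converted from 1154 rpm).
The rod makes angle φ with the slider axis where L sinφ = r sinθ; differentiating, L cosφ·φ̇ = r ω cosθ.
L cosφ = √(L² − r² sin²θ) = 0.077977 m.
|ω_rod| = r ω |cosθ| / √(L² − r² sin²θ) = 0.0266·120.8·0.33710/0.077977 = 13.896 rad/s.

13.9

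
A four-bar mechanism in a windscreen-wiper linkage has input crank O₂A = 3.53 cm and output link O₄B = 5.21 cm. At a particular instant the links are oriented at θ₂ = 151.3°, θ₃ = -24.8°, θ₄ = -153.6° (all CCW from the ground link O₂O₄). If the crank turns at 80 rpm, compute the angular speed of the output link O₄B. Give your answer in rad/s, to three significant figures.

ω₂ = 8.378 rad/s (from 80 rpm).
Differentiating the loop-closure r₂e^{iθ₂}+r₃e^{iθ₃}=r₁+r₄e^{iθ₄} gives r₂ω₂e^{iθ₂}+r₃ω₃e^{iθ₃}=r₄ω₄e^{iθ₄}.
Eliminating the other unknown: ω₄ = r₂ω₂ sin(θ₂−θ₃) / [r₄ sin(θ₄−θ₃)].
Numerator sine = +0.06802; denominator sine = -0.77934.
Result = 0.0353·8.378·(+0.06802) / (0.0521·(-0.77934)) = -0.49538 rad/s; magnitude 0.49538 rad/s.

0.495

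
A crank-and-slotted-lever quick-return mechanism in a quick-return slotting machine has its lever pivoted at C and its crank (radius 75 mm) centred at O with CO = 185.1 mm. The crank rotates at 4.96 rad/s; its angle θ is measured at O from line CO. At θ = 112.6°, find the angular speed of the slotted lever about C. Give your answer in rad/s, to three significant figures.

ω = 4.96 rad/s
Crank pin A relative to C: A = (d + r cosθ, r sinθ); lever angle φ = atan2(r sinθ, d + r cosθ).
Differentiating tanφ: φ̇ = rω(d cosθ + r)/(d² + r² + 2dr cosθ).
d² + r² + 2dr cosθ = |CA|² = 0.0292171 m²;  d cosθ + r = +0.0038669 m.
|ω_lever| = |0.075·4.96·+0.0038669| / 0.0292171 = 0.049235 rad/s.

0.0492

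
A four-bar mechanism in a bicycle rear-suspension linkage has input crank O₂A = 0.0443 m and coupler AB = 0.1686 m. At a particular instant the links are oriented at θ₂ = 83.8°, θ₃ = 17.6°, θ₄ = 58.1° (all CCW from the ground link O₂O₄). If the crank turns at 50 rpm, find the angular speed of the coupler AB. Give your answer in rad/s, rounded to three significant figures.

ω₂ = 5.236 rad/s (from 50 rpm).
Differentiating the loop-closure r₂e^{iθ₂}+r₃e^{iθ₃}=r₁+r₄e^{iθ₄} gives r₂ω₂e^{iθ₂}+r₃ω₃e^{iθ₃}=r₄ω₄e^{iθ₄}.
Eliminating the other unknown: ω₃ = r₂ω₂ sin(θ₄−θ₂) / [r₃ sin(θ₃−θ₄)].
Numerator sine = -0.43366; denominator sine = -0.64945.
Result = 0.0443·5.236·(-0.43366) / (0.1686·(-0.64945)) = +0.91865 rad/s; magnitude 0.91865 rad/s.

0.919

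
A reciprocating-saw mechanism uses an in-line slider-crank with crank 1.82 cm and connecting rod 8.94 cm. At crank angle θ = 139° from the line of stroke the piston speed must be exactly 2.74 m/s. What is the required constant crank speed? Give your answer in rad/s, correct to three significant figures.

For an in-line slider-crank, |v_piston| = rω|sinθ|·[1 + r cosθ/√(L² − r² sin²θ)].
With r = 0.0182 m, L = 0.0894 m, θ = 139°: the bracketed kinematic factor |dx/dθ| = 0.010089 m.
ω = v/|dx/dθ| = 2.74/0.010089 = 271.58 rad/s.

272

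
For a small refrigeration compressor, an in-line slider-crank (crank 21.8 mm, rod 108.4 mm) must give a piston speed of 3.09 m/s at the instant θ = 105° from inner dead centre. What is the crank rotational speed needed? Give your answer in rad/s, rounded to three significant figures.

155

For an in-line slider-crank, |v_piston| = rω|sinθ|·[1 + r cosθ/√(L² − r² sin²θ)].
With r = 0.0218 m, L = 0.1084 m, θ = 105°: the bracketed kinematic factor |dx/dθ| = 0.01994 m.
ω = v/|dx/dθ| = 3.09/0.01994 = 154.97 rad/s.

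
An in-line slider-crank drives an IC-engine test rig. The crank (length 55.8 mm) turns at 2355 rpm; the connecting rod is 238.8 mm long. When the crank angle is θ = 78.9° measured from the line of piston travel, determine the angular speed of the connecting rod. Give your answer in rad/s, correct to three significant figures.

11.4

ω = 246.6 rad/s (converted from 2355 rpm).
The rod makes angle φ with the slider axis where L sinφ = r sinθ; differentiating, L cosφ·φ̇ = r ω cosθ.
L cosφ = √(L² − r² sin²θ) = 0.23244 m.
|ω_rod| = r ω |cosθ| / √(L² − r² sin²θ) = 0.0558·246.6·0.19252/0.23244 = 11.398 rad/s.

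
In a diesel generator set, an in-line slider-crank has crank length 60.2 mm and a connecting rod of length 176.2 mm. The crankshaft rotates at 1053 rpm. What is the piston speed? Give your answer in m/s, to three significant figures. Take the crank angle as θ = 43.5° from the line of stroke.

ω = 2π·1053/60 = 110.3 rad/s
For an in-line slider-crank, x = r cosθ + √(L² − r² sin²θ), so v = −rω sinθ·[1 + r cosθ/√(L² − r² sin²θ)].
With r = 0.0602 m, L = 0.1762 m, θ = 43.5°: √(L² − r² sin²θ) = 0.17126 m.
v = −0.0602·110.3·0.68835·[1 + 0.0602·0.72537/0.17126] = -5.7346 m/s.
|v| = 5.7346 m/s.

5.73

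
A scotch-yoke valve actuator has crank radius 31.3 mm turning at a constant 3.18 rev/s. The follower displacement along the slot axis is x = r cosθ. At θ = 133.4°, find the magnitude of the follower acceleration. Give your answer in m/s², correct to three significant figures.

8.59

ω = 19.98 rad/s (from 3.18 rev/s).
x = r cosθ ⇒ ẍ = −rω² cosθ (ω constant).
|a| = rω²|cosθ| = 0.0313·(19.98)²·|cos 133.4°| = 8.5856 m/s².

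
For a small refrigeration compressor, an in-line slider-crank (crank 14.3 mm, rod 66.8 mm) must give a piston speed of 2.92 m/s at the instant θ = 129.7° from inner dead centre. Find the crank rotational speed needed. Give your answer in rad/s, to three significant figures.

308

For an in-line slider-crank, |v_piston| = rω|sinθ|·[1 + r cosθ/√(L² − r² sin²θ)].
With r = 0.0143 m, L = 0.0668 m, θ = 129.7°: the bracketed kinematic factor |dx/dθ| = 0.0094771 m.
ω = v/|dx/dθ| = 2.92/0.0094771 = 308.11 rad/s.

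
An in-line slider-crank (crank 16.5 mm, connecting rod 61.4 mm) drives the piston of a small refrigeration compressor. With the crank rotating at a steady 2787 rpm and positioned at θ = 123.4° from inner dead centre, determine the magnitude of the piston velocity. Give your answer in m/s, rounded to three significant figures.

3.41

ω = 2π·2787/60 = 291.9 rad/s
For an in-line slider-crank, x = r cosθ + √(L² − r² sin²θ), so v = −rω sinθ·[1 + r cosθ/√(L² − r² sin²θ)].
With r = 0.0165 m, L = 0.0614 m, θ = 123.4°: √(L² − r² sin²θ) = 0.059835 m.
v = −0.0165·291.9·0.83485·[1 + 0.0165·-0.55048/0.059835] = -3.41 m/s.
|v| = 3.41 m/s.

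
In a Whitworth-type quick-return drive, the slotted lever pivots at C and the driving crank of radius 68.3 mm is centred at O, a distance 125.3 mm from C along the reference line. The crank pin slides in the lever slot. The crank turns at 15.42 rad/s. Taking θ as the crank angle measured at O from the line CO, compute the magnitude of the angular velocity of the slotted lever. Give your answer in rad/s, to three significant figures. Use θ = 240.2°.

ω = 15.42 rad/s
Crank pin A relative to C: A = (d + r cosθ, r sinθ); lever angle φ = atan2(r sinθ, d + r cosθ).
Differentiating tanφ: φ̇ = rω(d cosθ + r)/(d² + r² + 2dr cosθ).
d² + r² + 2dr cosθ = |CA|² = 0.0118588 m²;  d cosθ + r = +0.0060292 m.
|ω_lever| = |0.0683·15.42·+0.0060292| / 0.0118588 = 0.53545 rad/s.

0.535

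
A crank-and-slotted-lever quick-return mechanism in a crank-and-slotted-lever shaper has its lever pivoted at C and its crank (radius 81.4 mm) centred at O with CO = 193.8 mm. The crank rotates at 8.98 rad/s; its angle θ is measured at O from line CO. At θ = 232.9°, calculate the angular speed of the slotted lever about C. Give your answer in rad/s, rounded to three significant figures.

1.03

ω = 8.98 rad/s
Crank pin A relative to C: A = (d + r cosθ, r sinθ); lever angle φ = atan2(r sinθ, d + r cosθ).
Differentiating tanφ: φ̇ = rω(d cosθ + r)/(d² + r² + 2dr cosθ).
d² + r² + 2dr cosθ = |CA|² = 0.0251528 m²;  d cosθ + r = -0.035502 m.
|ω_lever| = |0.0814·8.98·-0.035502| / 0.0251528 = 1.0317 rad/s.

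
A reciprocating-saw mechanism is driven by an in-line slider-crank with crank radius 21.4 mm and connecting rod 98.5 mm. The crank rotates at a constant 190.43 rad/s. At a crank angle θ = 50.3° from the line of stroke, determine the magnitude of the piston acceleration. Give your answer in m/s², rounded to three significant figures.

ω = 190.4 rad/s
x(θ) = r cosθ + √(L² − r² sin²θ); with ω constant, a = ω²·d²x/dθ².
d²x/dθ² = −r cosθ − r²(cos2θ)/√u − r⁴ sin²2θ/(4u^{3/2}),  u = L² − r² sin²θ = 0.00943115 m².
Substituting r = 0.0214 m, L = 0.0985 m, θ = 50.3°: d²x/dθ² = -0.012857 m.
a = ω²·d²x/dθ² = (190.4)²·(-0.012857) = -466.26 m/s²;  |a| = 466.26 m/s².

466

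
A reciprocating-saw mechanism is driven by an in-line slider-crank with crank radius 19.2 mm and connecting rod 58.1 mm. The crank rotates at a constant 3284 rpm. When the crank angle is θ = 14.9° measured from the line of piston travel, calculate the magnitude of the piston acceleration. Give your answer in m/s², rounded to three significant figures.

2850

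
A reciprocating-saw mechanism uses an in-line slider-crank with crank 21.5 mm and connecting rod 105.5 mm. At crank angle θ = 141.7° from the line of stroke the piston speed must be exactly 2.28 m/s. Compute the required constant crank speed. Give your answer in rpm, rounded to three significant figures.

1950

For an in-line slider-crank, |v_piston| = rω|sinθ|·[1 + r cosθ/√(L² − r² sin²θ)].
With r = 0.0215 m, L = 0.1055 m, θ = 141.7°: the bracketed kinematic factor |dx/dθ| = 0.011177 m.
ω = v/|dx/dθ| = 2.28/0.011177 = 203.99 rad/s.
N = 60ω/(2π) = 1948 rpm.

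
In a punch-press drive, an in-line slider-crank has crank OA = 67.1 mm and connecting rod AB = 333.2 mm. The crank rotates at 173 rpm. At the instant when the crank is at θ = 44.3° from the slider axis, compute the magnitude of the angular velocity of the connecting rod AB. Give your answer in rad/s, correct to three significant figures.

2.64

ω = 18.12 rad/s (converted from 173 rpm).
The rod makes angle φ with the slider axis where L sinφ = r sinθ; differentiating, L cosφ·φ̇ = r ω cosθ.
L cosφ = √(L² − r² sin²θ) = 0.32989 m.
|ω_rod| = r ω |cosθ| / √(L² − r² sin²θ) = 0.0671·18.12·0.71569/0.32989 = 2.6373 rad/s.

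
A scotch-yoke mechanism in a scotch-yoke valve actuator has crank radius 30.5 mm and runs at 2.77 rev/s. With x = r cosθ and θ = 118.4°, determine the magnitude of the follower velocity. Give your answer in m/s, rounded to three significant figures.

ω = 17.4 rad/s (from 2.77 rev/s).
x = r cosθ ⇒ ẋ = −rω sinθ.
|v| = rω|sinθ| = 0.0305·17.4·|sin 118.4°| = 0.46695 m/s.

0.467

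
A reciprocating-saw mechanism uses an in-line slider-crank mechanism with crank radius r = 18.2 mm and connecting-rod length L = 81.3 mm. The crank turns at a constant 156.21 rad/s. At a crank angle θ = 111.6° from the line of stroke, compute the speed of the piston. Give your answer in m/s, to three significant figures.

ω = 156.2 rad/s
For an in-line slider-crank, x = r cosθ + √(L² − r² sin²θ), so v = −rω sinθ·[1 + r cosθ/√(L² − r² sin²θ)].
With r = 0.0182 m, L = 0.0813 m, θ = 111.6°: √(L² − r² sin²θ) = 0.079519 m.
v = −0.0182·156.2·0.92978·[1 + 0.0182·-0.36812/0.079519] = -2.4207 m/s.
|v| = 2.4207 m/s.

2.42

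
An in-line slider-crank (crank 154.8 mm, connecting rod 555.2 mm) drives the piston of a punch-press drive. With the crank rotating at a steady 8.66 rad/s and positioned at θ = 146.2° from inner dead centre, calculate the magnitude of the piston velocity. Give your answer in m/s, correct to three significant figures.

ω = 8.66 rad/s
For an in-line slider-crank, x = r cosθ + √(L² − r² sin²θ), so v = −rω sinθ·[1 + r cosθ/√(L² − r² sin²θ)].
With r = 0.1548 m, L = 0.5552 m, θ = 146.2°: √(L² − r² sin²θ) = 0.54848 m.
v = −0.1548·8.66·0.55630·[1 + 0.1548·-0.83098/0.54848] = -0.57085 m/s.
|v| = 0.57085 m/s.

0.571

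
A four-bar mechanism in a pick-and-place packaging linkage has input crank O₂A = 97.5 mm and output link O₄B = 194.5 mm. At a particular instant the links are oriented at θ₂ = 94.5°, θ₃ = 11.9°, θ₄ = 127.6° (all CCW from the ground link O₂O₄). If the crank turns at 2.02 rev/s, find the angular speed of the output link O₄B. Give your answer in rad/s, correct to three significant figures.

ω₂ = 12.69 rad/s (from 2.02 rev/s).
Differentiating the loop-closure r₂e^{iθ₂}+r₃e^{iθ₃}=r₁+r₄e^{iθ₄} gives r₂ω₂e^{iθ₂}+r₃ω₃e^{iθ₃}=r₄ω₄e^{iθ₄}.
Eliminating the other unknown: ω₄ = r₂ω₂ sin(θ₂−θ₃) / [r₄ sin(θ₄−θ₃)].
Numerator sine = +0.99167; denominator sine = +0.90108.
Result = 0.0975·12.69·(+0.99167) / (0.1945·(+0.90108)) = +7.002 rad/s; magnitude 7.002 rad/s.

7.00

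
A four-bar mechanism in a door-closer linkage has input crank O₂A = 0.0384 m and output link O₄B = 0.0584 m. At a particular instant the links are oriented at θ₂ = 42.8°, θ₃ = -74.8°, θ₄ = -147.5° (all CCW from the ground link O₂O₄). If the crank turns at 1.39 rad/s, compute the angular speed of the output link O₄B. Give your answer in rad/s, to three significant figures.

0.848

ω₂ = 1.39 rad/s
Differentiating the loop-closure r₂e^{iθ₂}+r₃e^{iθ₃}=r₁+r₄e^{iθ₄} gives r₂ω₂e^{iθ₂}+r₃ω₃e^{iθ₃}=r₄ω₄e^{iθ₄}.
Eliminating the other unknown: ω₄ = r₂ω₂ sin(θ₂−θ₃) / [r₄ sin(θ₄−θ₃)].
Numerator sine = +0.88620; denominator sine = -0.95476.
Result = 0.0384·1.39·(+0.88620) / (0.0584·(-0.95476)) = -0.84834 rad/s; magnitude 0.84834 rad/s.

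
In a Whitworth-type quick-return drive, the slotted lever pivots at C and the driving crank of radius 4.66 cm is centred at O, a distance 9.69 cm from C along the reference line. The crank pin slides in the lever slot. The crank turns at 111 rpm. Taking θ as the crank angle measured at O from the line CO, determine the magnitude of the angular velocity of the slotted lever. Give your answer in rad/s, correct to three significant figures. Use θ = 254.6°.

1.23

ω = 11.62 rad/s (from 111 rpm).
Crank pin A relative to C: A = (d + r cosθ, r sinθ); lever angle φ = atan2(r sinθ, d + r cosθ).
Differentiating tanφ: φ̇ = rω(d cosθ + r)/(d² + r² + 2dr cosθ).
d² + r² + 2dr cosθ = |CA|² = 0.00916291 m²;  d cosθ + r = +0.020868 m.
|ω_lever| = |0.0466·11.62·+0.020868| / 0.00916291 = 1.2336 rad/s.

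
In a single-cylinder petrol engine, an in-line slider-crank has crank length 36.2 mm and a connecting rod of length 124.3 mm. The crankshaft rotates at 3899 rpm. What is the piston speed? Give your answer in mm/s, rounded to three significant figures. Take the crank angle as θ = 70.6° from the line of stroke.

ω = 2π·3899/60 = 408.3 rad/s
For an in-line slider-crank, x = r cosθ + √(L² − r² sin²θ), so v = −rω sinθ·[1 + r cosθ/√(L² − r² sin²θ)].
With r = 0.0362 m, L = 0.1243 m, θ = 70.6°: √(L² − r² sin²θ) = 0.11952 m.
v = −0.0362·408.3·0.94322·[1 + 0.0362·0.33216/0.11952] = -15.344 m/s.
|v| = 15.344 m/s = 15344 mm/s.

15300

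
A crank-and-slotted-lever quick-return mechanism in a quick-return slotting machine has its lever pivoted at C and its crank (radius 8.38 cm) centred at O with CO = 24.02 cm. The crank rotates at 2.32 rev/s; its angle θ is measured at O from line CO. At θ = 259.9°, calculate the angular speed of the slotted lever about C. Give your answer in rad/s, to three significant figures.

0.883

ω = 14.58 rad/s (from 2.32 rev/s).
Crank pin A relative to C: A = (d + r cosθ, r sinθ); lever angle φ = atan2(r sinθ, d + r cosθ).
Differentiating tanφ: φ̇ = rω(d cosθ + r)/(d² + r² + 2dr cosθ).
d² + r² + 2dr cosθ = |CA|² = 0.0576587 m²;  d cosθ + r = +0.041677 m.
|ω_lever| = |0.0838·14.58·+0.041677| / 0.0576587 = 0.88296 rad/s.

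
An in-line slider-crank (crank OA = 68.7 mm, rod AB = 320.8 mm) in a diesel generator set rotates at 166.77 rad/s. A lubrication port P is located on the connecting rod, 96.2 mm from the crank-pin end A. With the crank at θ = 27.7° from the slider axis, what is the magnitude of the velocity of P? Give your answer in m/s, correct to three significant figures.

ω = 166.8 rad/s.  Crank-pin speed |V_A| = rω = 11.457 m/s, perpendicular to OA.
Rod angle: sinφ = −(r/L) sinθ ⇒ φ = -5.713°; ω_rod = −rω cosθ/√(L²−r²sin²θ) = -31.779 rad/s.
V_P = V_A + ω_rod × AP, with AP = 0.0962 m along the rod.
Components: V_Px = −rω sinθ − a·ω_rod·sinφ = -5.6301 m/s;  V_Py = rω cosθ + a·ω_rod·cosφ = +7.1021 m/s.
|V_P| = √(V_Px² + V_Py²) = 9.063 m/s.

9.06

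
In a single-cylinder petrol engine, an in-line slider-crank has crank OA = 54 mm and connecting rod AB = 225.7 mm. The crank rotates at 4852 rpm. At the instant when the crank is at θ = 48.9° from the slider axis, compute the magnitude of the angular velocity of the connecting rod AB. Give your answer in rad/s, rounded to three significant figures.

ω = 508.1 rad/s (converted from 4852 rpm).
The rod makes angle φ with the slider axis where L sinφ = r sinθ; differentiating, L cosφ·φ̇ = r ω cosθ.
L cosφ = √(L² − r² sin²θ) = 0.222 m.
|ω_rod| = r ω |cosθ| / √(L² − r² sin²θ) = 0.054·508.1·0.65738/0.222 = 81.246 rad/s.

81.2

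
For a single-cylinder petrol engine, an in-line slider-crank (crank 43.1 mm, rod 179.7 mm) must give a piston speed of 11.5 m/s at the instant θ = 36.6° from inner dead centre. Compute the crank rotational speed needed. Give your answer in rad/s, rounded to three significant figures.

For an in-line slider-crank, |v_piston| = rω|sinθ|·[1 + r cosθ/√(L² − r² sin²θ)].
With r = 0.0431 m, L = 0.1797 m, θ = 36.6°: the bracketed kinematic factor |dx/dθ| = 0.030697 m.
ω = v/|dx/dθ| = 11.5/0.030697 = 374.63 rad/s.

375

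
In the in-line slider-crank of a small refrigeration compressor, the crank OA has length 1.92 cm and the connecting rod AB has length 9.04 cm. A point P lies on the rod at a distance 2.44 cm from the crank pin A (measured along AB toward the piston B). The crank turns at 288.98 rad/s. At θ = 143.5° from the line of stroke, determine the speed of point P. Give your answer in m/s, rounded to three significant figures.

4.53

ω = 289 rad/s.  Crank-pin speed |V_A| = rω = 5.5484 m/s, perpendicular to OA.
Rod angle: sinφ = −(r/L) sinθ ⇒ φ = -7.258°; ω_rod = −rω cosθ/√(L²−r²sin²θ) = +49.736 rad/s.
V_P = V_A + ω_rod × AP, with AP = 0.0244 m along the rod.
Components: V_Px = −rω sinθ − a·ω_rod·sinφ = -3.147 m/s;  V_Py = rω cosθ + a·ω_rod·cosφ = -3.2563 m/s.
|V_P| = √(V_Px² + V_Py²) = 4.5285 m/s.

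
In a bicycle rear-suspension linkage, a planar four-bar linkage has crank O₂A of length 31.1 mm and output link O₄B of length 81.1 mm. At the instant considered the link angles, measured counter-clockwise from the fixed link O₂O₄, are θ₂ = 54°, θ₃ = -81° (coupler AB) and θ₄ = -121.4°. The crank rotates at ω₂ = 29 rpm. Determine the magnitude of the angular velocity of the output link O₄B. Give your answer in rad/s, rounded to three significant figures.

ω₂ = 3.037 rad/s (from 29 rpm).
Differentiating the loop-closure r₂e^{iθ₂}+r₃e^{iθ₃}=r₁+r₄e^{iθ₄} gives r₂ω₂e^{iθ₂}+r₃ω₃e^{iθ₃}=r₄ω₄e^{iθ₄}.
Eliminating the other unknown: ω₄ = r₂ω₂ sin(θ₂−θ₃) / [r₄ sin(θ₄−θ₃)].
Numerator sine = +0.70711; denominator sine = -0.64812.
Result = 0.0311·3.037·(+0.70711) / (0.0811·(-0.64812)) = -1.2706 rad/s; magnitude 1.2706 rad/s.

1.27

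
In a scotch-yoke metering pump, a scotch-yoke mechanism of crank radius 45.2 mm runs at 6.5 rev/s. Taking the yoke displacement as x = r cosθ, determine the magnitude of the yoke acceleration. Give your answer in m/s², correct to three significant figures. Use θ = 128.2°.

ω = 40.84 rad/s (from 6.5 rev/s).
x = r cosθ ⇒ ẍ = −rω² cosθ (ω constant).
|a| = rω²|cosθ| = 0.0452·(40.84)²·|cos 128.2°| = 46.623 m/s².

46.6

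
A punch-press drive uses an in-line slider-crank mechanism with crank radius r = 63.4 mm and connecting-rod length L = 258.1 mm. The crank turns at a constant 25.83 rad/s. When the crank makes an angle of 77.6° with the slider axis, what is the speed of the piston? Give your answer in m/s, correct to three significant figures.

1.69

ω = 25.83 rad/s
For an in-line slider-crank, x = r cosθ + √(L² − r² sin²θ), so v = −rω sinθ·[1 + r cosθ/√(L² − r² sin²θ)].
With r = 0.0634 m, L = 0.2581 m, θ = 77.6°: √(L² − r² sin²θ) = 0.25056 m.
v = −0.0634·25.83·0.97667·[1 + 0.0634·0.21474/0.25056] = -1.6863 m/s.
|v| = 1.6863 m/s.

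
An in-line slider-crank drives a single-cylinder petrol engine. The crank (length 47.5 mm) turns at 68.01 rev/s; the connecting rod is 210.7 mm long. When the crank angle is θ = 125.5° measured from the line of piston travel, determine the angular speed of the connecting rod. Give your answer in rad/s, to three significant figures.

56.9

ω = 427.3 rad/s (converted from 68.01 rev/s).
The rod makes angle φ with the slider axis where L sinφ = r sinθ; differentiating, L cosφ·φ̇ = r ω cosθ.
L cosφ = √(L² − r² sin²θ) = 0.20712 m.
|ω_rod| = r ω |cosθ| / √(L² − r² sin²θ) = 0.0475·427.3·0.58070/0.20712 = 56.908 rad/s.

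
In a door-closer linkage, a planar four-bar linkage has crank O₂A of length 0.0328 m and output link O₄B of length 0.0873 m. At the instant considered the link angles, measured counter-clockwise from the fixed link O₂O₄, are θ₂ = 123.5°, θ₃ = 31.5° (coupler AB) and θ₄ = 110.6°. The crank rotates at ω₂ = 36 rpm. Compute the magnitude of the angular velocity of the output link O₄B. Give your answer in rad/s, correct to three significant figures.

ω₂ = 3.77 rad/s (from 36 rpm).
Differentiating the loop-closure r₂e^{iθ₂}+r₃e^{iθ₃}=r₁+r₄e^{iθ₄} gives r₂ω₂e^{iθ₂}+r₃ω₃e^{iθ₃}=r₄ω₄e^{iθ₄}.
Eliminating the other unknown: ω₄ = r₂ω₂ sin(θ₂−θ₃) / [r₄ sin(θ₄−θ₃)].
Numerator sine = +0.99939; denominator sine = +0.98196.
Result = 0.0328·3.77·(+0.99939) / (0.0873·(+0.98196)) = +1.4416 rad/s; magnitude 1.4416 rad/s.

1.44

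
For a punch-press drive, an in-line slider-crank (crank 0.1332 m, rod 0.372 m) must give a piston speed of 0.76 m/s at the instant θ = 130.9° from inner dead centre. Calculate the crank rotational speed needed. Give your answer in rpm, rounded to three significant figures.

95.3

For an in-line slider-crank, |v_piston| = rω|sinθ|·[1 + r cosθ/√(L² − r² sin²θ)].
With r = 0.1332 m, L = 0.372 m, θ = 130.9°: the bracketed kinematic factor |dx/dθ| = 0.076161 m.
ω = v/|dx/dθ| = 0.76/0.076161 = 9.9788 rad/s.
N = 60ω/(2π) = 95.291 rpm.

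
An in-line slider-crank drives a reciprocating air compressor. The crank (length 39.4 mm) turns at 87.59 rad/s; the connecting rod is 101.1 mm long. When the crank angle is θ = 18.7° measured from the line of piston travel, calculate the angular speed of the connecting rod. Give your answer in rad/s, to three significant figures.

ω = 87.59 rad/s
The rod makes angle φ with the slider axis where L sinφ = r sinθ; differentiating, L cosφ·φ̇ = r ω cosθ.
L cosφ = √(L² − r² sin²θ) = 0.10031 m.
|ω_rod| = r ω |cosθ| / √(L² − r² sin²θ) = 0.0394·87.59·0.94721/0.10031 = 32.588 rad/s.

32.6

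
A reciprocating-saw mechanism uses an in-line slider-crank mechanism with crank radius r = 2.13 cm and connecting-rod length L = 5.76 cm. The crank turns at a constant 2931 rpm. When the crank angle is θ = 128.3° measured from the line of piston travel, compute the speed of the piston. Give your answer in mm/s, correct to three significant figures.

ω = 2π·2931/60 = 306.9 rad/s
For an in-line slider-crank, x = r cosθ + √(L² − r² sin²θ), so v = −rω sinθ·[1 + r cosθ/√(L² − r² sin²θ)].
With r = 0.0213 m, L = 0.0576 m, θ = 128.3°: √(L² − r² sin²θ) = 0.055121 m.
v = −0.0213·306.9·0.78478·[1 + 0.0213·-0.61978/0.055121] = -3.9019 m/s.
|v| = 3.9019 m/s = 3901.9 mm/s.

3900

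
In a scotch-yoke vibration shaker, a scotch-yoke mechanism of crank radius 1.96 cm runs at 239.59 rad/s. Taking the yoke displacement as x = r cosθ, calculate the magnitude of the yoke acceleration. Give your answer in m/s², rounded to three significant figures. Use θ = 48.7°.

743

ω = 239.6 rad/s
x = r cosθ ⇒ ẍ = −rω² cosθ (ω constant).
|a| = rω²|cosθ| = 0.0196·(239.6)²·|cos 48.7°| = 742.57 m/s².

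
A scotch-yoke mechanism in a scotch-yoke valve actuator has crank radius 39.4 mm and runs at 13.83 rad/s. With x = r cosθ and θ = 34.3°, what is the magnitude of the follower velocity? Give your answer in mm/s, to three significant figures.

307

ω = 13.83 rad/s
x = r cosθ ⇒ ẋ = −rω sinθ.
|v| = rω|sinθ| = 0.0394·13.83·|sin 34.3°| = 0.30707 m/s = 307.07 mm/s.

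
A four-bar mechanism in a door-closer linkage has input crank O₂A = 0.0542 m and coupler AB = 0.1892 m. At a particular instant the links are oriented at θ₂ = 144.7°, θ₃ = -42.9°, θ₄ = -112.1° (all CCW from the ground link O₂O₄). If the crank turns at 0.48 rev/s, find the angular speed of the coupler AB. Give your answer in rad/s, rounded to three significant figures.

0.900

ω₂ = 3.016 rad/s (from 0.48 rev/s).
Differentiating the loop-closure r₂e^{iθ₂}+r₃e^{iθ₃}=r₁+r₄e^{iθ₄} gives r₂ω₂e^{iθ₂}+r₃ω₃e^{iθ₃}=r₄ω₄e^{iθ₄}.
Eliminating the other unknown: ω₃ = r₂ω₂ sin(θ₄−θ₂) / [r₃ sin(θ₃−θ₄)].
Numerator sine = +0.97358; denominator sine = +0.93483.
Result = 0.0542·3.016·(+0.97358) / (0.1892·(+0.93483)) = +0.89979 rad/s; magnitude 0.89979 rad/s.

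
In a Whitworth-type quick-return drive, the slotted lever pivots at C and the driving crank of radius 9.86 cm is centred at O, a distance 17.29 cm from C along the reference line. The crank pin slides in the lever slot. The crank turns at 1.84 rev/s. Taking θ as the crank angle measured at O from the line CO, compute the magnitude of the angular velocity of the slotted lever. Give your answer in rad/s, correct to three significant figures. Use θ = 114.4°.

ω = 11.56 rad/s (from 1.84 rev/s).
Crank pin A relative to C: A = (d + r cosθ, r sinθ); lever angle φ = atan2(r sinθ, d + r cosθ).
Differentiating tanφ: φ̇ = rω(d cosθ + r)/(d² + r² + 2dr cosθ).
d² + r² + 2dr cosθ = |CA|² = 0.0255312 m²;  d cosθ + r = +0.027174 m.
|ω_lever| = |0.0986·11.56·+0.027174| / 0.0255312 = 1.2133 rad/s.

1.21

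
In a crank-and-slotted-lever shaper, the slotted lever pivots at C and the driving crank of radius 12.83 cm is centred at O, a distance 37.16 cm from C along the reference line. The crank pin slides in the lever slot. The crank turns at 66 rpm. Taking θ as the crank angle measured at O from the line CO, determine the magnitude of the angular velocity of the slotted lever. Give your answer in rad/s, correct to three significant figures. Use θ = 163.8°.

ω = 6.912 rad/s (from 66 rpm).
Crank pin A relative to C: A = (d + r cosθ, r sinθ); lever angle φ = atan2(r sinθ, d + r cosθ).
Differentiating tanφ: φ̇ = rω(d cosθ + r)/(d² + r² + 2dr cosθ).
d² + r² + 2dr cosθ = |CA|² = 0.062981 m²;  d cosθ + r = -0.22855 m.
|ω_lever| = |0.1283·6.912·-0.22855| / 0.062981 = 3.2178 rad/s.

3.22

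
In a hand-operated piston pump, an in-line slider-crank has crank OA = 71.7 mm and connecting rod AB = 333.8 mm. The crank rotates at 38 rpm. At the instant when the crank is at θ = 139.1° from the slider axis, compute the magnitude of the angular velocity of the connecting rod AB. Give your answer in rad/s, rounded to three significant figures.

0.653

ω = 3.979 rad/s (converted from 38 rpm).
The rod makes angle φ with the slider axis where L sinφ = r sinθ; differentiating, L cosφ·φ̇ = r ω cosθ.
L cosφ = √(L² − r² sin²θ) = 0.33048 m.
|ω_rod| = r ω |cosθ| / √(L² − r² sin²θ) = 0.0717·3.979·0.75585/0.33048 = 0.65256 rad/s.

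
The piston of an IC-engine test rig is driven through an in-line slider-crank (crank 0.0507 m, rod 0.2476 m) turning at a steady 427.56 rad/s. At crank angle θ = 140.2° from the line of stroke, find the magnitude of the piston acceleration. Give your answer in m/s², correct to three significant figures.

6760

ω = 427.6 rad/s
x(θ) = r cosθ + √(L² − r² sin²θ); with ω constant, a = ω²·d²x/dθ².
d²x/dθ² = −r cosθ − r²(cos2θ)/√u − r⁴ sin²2θ/(4u^{3/2}),  u = L² − r² sin²θ = 0.0602525 m².
Substituting r = 0.0507 m, L = 0.2476 m, θ = 140.2°: d²x/dθ² = +0.036954 m.
a = ω²·d²x/dθ² = (427.6)²·(+0.036954) = +6755.4 m/s²;  |a| = 6755.4 m/s².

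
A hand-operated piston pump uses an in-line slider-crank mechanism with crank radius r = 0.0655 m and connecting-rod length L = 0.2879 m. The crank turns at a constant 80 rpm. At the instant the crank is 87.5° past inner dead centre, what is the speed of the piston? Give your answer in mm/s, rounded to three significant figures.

554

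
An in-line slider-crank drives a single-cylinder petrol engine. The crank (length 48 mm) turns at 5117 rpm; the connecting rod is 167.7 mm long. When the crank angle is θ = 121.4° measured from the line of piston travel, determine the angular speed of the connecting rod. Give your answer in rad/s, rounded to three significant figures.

ω = 535.9 rad/s (converted from 5117 rpm).
The rod makes angle φ with the slider axis where L sinφ = r sinθ; differentiating, L cosφ·φ̇ = r ω cosθ.
L cosφ = √(L² − r² sin²θ) = 0.16262 m.
|ω_rod| = r ω |cosθ| / √(L² − r² sin²θ) = 0.048·535.9·0.52101/0.16262 = 82.407 rad/s.

82.4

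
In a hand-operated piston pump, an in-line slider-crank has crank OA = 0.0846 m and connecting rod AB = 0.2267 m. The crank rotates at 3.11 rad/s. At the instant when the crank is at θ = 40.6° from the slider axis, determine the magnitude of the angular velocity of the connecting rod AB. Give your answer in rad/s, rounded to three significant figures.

0.908

ω = 3.11 rad/s
The rod makes angle φ with the slider axis where L sinφ = r sinθ; differentiating, L cosφ·φ̇ = r ω cosθ.
L cosφ = √(L² − r² sin²θ) = 0.21991 m.
|ω_rod| = r ω |cosθ| / √(L² − r² sin²θ) = 0.0846·3.11·0.75927/0.21991 = 0.9084 rad/s.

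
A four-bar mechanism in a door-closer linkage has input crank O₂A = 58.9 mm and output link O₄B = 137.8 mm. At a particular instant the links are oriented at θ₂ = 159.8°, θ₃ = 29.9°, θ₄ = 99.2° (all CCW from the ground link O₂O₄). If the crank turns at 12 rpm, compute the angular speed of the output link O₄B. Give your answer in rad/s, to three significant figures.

ω₂ = 1.257 rad/s (from 12 rpm).
Differentiating the loop-closure r₂e^{iθ₂}+r₃e^{iθ₃}=r₁+r₄e^{iθ₄} gives r₂ω₂e^{iθ₂}+r₃ω₃e^{iθ₃}=r₄ω₄e^{iθ₄}.
Eliminating the other unknown: ω₄ = r₂ω₂ sin(θ₂−θ₃) / [r₄ sin(θ₄−θ₃)].
Numerator sine = +0.76717; denominator sine = +0.93544.
Result = 0.0589·1.257·(+0.76717) / (0.1378·(+0.93544)) = +0.4405 rad/s; magnitude 0.4405 rad/s.

0.441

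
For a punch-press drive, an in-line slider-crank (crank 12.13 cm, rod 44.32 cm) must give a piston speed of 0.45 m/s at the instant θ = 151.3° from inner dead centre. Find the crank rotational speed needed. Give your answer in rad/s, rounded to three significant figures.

For an in-line slider-crank, |v_piston| = rω|sinθ|·[1 + r cosθ/√(L² − r² sin²θ)].
With r = 0.1213 m, L = 0.4432 m, θ = 151.3°: the bracketed kinematic factor |dx/dθ| = 0.044145 m.
ω = v/|dx/dθ| = 0.45/0.044145 = 10.194 rad/s.

10.2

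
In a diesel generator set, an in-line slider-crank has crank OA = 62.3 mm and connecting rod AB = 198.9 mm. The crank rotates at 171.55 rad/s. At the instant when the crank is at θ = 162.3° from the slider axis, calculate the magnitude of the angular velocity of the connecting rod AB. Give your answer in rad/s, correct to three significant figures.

51.4

ω = 171.6 rad/s
The rod makes angle φ with the slider axis where L sinφ = r sinθ; differentiating, L cosφ·φ̇ = r ω cosθ.
L cosφ = √(L² − r² sin²θ) = 0.198 m.
|ω_rod| = r ω |cosθ| / √(L² − r² sin²θ) = 0.0623·171.6·0.95266/0.198 = 51.423 rad/s.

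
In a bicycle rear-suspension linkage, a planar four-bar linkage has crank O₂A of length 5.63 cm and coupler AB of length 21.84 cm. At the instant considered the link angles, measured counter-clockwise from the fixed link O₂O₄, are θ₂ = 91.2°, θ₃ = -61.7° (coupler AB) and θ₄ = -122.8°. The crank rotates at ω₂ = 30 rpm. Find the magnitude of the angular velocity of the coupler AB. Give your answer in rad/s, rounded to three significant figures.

ω₂ = 3.142 rad/s (from 30 rpm).
Differentiating the loop-closure r₂e^{iθ₂}+r₃e^{iθ₃}=r₁+r₄e^{iθ₄} gives r₂ω₂e^{iθ₂}+r₃ω₃e^{iθ₃}=r₄ω₄e^{iθ₄}.
Eliminating the other unknown: ω₃ = r₂ω₂ sin(θ₄−θ₂) / [r₃ sin(θ₃−θ₄)].
Numerator sine = +0.55919; denominator sine = +0.87546.
Result = 0.0563·3.142·(+0.55919) / (0.2184·(+0.87546)) = +0.51728 rad/s; magnitude 0.51728 rad/s.

0.517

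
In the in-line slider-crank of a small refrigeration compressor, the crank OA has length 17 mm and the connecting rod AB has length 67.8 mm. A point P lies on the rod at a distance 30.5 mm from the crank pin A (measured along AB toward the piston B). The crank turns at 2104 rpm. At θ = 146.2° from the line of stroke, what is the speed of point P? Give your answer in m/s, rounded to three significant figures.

ω = 220.3 rad/s.  Crank-pin speed |V_A| = rω = 3.7456 m/s, perpendicular to OA.
Rod angle: sinφ = −(r/L) sinθ ⇒ φ = -8.018°; ω_rod = −rω cosθ/√(L²−r²sin²θ) = +46.361 rad/s.
V_P = V_A + ω_rod × AP, with AP = 0.0305 m along the rod.
Components: V_Px = −rω sinθ − a·ω_rod·sinφ = -1.8864 m/s;  V_Py = rω cosθ + a·ω_rod·cosφ = -1.7124 m/s.
|V_P| = √(V_Px² + V_Py²) = 2.5477 m/s.

2.55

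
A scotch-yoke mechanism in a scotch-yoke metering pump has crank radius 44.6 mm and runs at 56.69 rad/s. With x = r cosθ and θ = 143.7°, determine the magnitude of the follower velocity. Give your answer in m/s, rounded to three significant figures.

1.50

ω = 56.69 rad/s
x = r cosθ ⇒ ẋ = −rω sinθ.
|v| = rω|sinθ| = 0.0446·56.69·|sin 143.7°| = 1.4968 m/s.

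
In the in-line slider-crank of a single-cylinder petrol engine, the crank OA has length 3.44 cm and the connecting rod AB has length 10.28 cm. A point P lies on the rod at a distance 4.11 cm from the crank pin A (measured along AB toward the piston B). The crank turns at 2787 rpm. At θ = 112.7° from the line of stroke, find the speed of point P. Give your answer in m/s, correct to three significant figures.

9.06

ω = 291.9 rad/s.  Crank-pin speed |V_A| = rω = 10.04 m/s, perpendicular to OA.
Rod angle: sinφ = −(r/L) sinθ ⇒ φ = -17.981°; ω_rod = −rω cosθ/√(L²−r²sin²θ) = +39.624 rad/s.
V_P = V_A + ω_rod × AP, with AP = 0.0411 m along the rod.
Components: V_Px = −rω sinθ − a·ω_rod·sinφ = -8.7593 m/s;  V_Py = rω cosθ + a·ω_rod·cosφ = -2.3254 m/s.
|V_P| = √(V_Px² + V_Py²) = 9.0627 m/s.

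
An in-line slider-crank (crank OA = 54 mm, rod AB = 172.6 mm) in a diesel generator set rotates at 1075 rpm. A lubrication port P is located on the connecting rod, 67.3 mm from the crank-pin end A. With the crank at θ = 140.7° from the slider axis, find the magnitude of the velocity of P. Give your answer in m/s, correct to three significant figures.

4.51

ω = 112.6 rad/s.  Crank-pin speed |V_A| = rω = 6.079 m/s, perpendicular to OA.
Rod angle: sinφ = −(r/L) sinθ ⇒ φ = -11.429°; ω_rod = −rω cosθ/√(L²−r²sin²θ) = +27.806 rad/s.
V_P = V_A + ω_rod × AP, with AP = 0.0673 m along the rod.
Components: V_Px = −rω sinθ − a·ω_rod·sinφ = -3.4795 m/s;  V_Py = rω cosθ + a·ω_rod·cosφ = -2.8699 m/s.
|V_P| = √(V_Px² + V_Py²) = 4.5103 m/s.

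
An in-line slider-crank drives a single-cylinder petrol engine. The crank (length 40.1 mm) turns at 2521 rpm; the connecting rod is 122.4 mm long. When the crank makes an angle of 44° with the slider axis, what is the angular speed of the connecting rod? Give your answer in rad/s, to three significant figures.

63.9

ω = 264 rad/s (converted from 2521 rpm).
The rod makes angle φ with the slider axis where L sinφ = r sinθ; differentiating, L cosφ·φ̇ = r ω cosθ.
L cosφ = √(L² − r² sin²θ) = 0.11919 m.
|ω_rod| = r ω |cosθ| / √(L² − r² sin²θ) = 0.0401·264·0.71934/0.11919 = 63.892 rad/s.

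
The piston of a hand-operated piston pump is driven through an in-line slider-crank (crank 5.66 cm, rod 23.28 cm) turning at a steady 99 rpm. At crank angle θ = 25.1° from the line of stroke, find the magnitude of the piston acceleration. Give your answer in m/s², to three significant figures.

ω = 2π·99/60 = 10.37 rad/s
x(θ) = r cosθ + √(L² − r² sin²θ); with ω constant, a = ω²·d²x/dθ².
d²x/dθ² = −r cosθ − r²(cos2θ)/√u − r⁴ sin²2θ/(4u^{3/2}),  u = L² − r² sin²θ = 0.0536194 m².
Substituting r = 0.0566 m, L = 0.2328 m, θ = 25.1°: d²x/dθ² = -0.060233 m.
a = ω²·d²x/dθ² = (10.37)²·(-0.060233) = -6.4738 m/s²;  |a| = 6.4738 m/s².

6.47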